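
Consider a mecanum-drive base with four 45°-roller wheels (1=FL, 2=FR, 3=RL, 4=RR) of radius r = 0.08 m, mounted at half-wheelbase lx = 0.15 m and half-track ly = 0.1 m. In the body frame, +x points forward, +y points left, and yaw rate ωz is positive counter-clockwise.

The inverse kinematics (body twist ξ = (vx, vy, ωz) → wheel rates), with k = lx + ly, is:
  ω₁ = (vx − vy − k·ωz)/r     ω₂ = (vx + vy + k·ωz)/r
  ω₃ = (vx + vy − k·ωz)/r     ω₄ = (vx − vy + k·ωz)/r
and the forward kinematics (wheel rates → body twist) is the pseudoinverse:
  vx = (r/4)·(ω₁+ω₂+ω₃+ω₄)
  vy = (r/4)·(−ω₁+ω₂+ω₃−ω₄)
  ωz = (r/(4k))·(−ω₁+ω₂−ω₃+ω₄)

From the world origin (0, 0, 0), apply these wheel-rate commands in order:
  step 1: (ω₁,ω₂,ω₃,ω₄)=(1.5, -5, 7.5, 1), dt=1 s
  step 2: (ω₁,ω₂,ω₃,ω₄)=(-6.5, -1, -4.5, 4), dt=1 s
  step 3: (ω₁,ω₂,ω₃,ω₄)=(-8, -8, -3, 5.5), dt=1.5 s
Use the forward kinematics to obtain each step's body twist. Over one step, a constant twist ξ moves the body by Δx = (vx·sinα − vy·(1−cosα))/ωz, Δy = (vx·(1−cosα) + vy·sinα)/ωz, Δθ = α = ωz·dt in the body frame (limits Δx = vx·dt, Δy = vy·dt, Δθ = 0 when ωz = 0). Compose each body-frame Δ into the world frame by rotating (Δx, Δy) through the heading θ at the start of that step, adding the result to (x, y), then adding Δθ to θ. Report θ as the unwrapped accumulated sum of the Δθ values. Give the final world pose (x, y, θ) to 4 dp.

step 1: ξ=(vx,vy,ωz)=(0.1000, 0.0000, -1.0400), dt=1.0 → body Δ=(0.0829, -0.0475, -1.0400) → world pose (0.0829, -0.0475, -1.0400)
step 2: ξ=(vx,vy,ωz)=(-0.1600, -0.0600, 1.1200), dt=1.0 → body Δ=(-0.0984, -0.1288, 1.1200) → world pose (-0.0780, -0.0279, 0.0800)
step 3: ξ=(vx,vy,ωz)=(-0.2700, -0.1700, 0.6800), dt=1.5 → body Δ=(-0.2192, -0.4023, 1.0200) → world pose (-0.2643, -0.4464, 1.1000)

(-0.2643, -0.4464, 1.1000)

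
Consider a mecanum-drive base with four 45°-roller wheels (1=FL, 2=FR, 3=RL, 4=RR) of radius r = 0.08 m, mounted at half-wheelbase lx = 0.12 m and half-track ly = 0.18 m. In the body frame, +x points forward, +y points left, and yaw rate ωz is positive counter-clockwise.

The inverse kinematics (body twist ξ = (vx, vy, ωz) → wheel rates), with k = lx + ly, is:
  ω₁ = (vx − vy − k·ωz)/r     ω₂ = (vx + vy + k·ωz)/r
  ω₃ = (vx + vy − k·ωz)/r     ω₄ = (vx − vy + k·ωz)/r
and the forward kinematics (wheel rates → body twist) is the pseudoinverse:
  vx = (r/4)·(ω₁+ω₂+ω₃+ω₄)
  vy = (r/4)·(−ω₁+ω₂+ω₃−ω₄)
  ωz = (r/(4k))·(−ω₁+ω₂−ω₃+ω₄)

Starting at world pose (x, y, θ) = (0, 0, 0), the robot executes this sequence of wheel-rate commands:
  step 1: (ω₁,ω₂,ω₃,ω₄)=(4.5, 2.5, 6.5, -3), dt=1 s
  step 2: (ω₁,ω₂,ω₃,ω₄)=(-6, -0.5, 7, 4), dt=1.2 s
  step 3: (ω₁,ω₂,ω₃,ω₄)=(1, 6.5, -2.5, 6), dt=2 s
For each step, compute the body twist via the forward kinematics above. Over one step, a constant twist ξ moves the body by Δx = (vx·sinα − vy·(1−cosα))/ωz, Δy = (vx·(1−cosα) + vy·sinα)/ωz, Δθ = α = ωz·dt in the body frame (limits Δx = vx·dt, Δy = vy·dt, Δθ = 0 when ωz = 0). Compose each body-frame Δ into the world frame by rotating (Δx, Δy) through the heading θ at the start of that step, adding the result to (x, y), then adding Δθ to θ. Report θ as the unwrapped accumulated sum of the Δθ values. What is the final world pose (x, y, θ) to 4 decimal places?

step 1: ξ=(vx,vy,ωz)=(0.2100, 0.1500, -0.7667), dt=1.0 → body Δ=(0.2448, 0.0591, -0.7667) → world pose (0.2448, 0.0591, -0.7667)
step 2: ξ=(vx,vy,ωz)=(0.0900, 0.1700, 0.1667), dt=1.2 → body Δ=(0.0869, 0.2134, 0.2000) → world pose (0.4554, 0.1525, -0.5667)
step 3: ξ=(vx,vy,ωz)=(0.2200, -0.0600, 0.9333), dt=2.0 → body Δ=(0.3085, 0.2429, 1.8667) → world pose (0.8461, 0.1918, 1.3000)

(0.8461, 0.1918, 1.3000)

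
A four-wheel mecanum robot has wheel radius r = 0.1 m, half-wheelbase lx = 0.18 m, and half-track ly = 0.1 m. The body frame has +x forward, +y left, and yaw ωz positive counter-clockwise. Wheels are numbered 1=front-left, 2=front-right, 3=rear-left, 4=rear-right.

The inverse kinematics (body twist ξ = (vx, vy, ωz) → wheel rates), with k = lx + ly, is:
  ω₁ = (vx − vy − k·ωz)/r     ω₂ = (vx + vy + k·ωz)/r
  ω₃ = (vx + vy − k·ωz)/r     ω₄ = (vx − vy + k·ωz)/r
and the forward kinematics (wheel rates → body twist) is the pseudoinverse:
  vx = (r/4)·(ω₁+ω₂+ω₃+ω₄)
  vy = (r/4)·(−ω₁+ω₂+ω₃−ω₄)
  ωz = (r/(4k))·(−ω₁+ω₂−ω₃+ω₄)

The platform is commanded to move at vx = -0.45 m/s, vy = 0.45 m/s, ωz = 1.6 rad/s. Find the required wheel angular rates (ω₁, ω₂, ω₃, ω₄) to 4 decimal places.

(-13.4800, 4.4800, -4.4800, -4.5200)

k = lx + ly = 0.18 + 0.1 = 0.2800;  k·ωz = 0.2800·1.6 = 0.4480
ω₁ (FL) = (vx − vy − k·ωz)/r = -1.3480/0.1 = -13.4800
ω₂ (FR) = (vx + vy + k·ωz)/r = 0.4480/0.1 = 4.4800
ω₃ (RL) = (vx + vy − k·ωz)/r = -0.4480/0.1 = -4.4800
ω₄ (RR) = (vx − vy + k·ωz)/r = -0.4520/0.1 = -4.5200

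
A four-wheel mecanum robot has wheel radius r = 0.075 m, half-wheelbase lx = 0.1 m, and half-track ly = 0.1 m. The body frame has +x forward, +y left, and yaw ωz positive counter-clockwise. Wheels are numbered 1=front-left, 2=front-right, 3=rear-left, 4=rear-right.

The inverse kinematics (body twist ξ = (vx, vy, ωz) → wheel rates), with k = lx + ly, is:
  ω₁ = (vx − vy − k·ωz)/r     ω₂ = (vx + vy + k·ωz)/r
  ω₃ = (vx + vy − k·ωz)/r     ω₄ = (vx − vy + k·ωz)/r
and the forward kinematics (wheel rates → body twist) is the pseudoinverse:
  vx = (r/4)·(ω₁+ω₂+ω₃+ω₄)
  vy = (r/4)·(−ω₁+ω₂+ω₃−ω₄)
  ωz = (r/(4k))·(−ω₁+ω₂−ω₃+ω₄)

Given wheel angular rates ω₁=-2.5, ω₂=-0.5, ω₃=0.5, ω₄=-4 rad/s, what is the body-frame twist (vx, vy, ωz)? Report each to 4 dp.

(-0.1219, 0.1219, -0.2344)

k = lx + ly = 0.1 + 0.1 = 0.2000
ω₁+ω₂+ω₃+ω₄ = -6.5000  →  vx = (0.075/4)·-6.5000 = -0.1219
−ω₁+ω₂+ω₃−ω₄ = 6.5000  →  vy = (0.075/4)·6.5000 = 0.1219
−ω₁+ω₂−ω₃+ω₄ = -2.5000  →  ωz = (0.075/0.8000)·-2.5000 = -0.2344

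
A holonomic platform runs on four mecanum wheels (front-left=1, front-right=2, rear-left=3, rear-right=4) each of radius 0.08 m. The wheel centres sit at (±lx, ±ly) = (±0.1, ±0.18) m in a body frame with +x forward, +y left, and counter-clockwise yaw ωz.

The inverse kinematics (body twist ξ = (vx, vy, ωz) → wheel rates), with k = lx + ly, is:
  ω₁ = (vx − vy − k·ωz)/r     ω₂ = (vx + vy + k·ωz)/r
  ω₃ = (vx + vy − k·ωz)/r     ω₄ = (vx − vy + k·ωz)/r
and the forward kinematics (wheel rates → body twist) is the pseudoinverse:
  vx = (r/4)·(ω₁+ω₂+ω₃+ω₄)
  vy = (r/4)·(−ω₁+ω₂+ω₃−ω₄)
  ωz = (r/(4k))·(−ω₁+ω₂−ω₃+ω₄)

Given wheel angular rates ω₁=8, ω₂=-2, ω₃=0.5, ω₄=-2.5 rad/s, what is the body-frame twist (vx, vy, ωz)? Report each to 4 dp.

k = lx + ly = 0.1 + 0.18 = 0.2800
ω₁+ω₂+ω₃+ω₄ = 4.0000  →  vx = (0.08/4)·4.0000 = 0.0800
−ω₁+ω₂+ω₃−ω₄ = -7.0000  →  vy = (0.08/4)·-7.0000 = -0.1400
−ω₁+ω₂−ω₃+ω₄ = -13.0000  →  ωz = (0.08/1.1200)·-13.0000 = -0.9286

(0.0800, -0.1400, -0.9286)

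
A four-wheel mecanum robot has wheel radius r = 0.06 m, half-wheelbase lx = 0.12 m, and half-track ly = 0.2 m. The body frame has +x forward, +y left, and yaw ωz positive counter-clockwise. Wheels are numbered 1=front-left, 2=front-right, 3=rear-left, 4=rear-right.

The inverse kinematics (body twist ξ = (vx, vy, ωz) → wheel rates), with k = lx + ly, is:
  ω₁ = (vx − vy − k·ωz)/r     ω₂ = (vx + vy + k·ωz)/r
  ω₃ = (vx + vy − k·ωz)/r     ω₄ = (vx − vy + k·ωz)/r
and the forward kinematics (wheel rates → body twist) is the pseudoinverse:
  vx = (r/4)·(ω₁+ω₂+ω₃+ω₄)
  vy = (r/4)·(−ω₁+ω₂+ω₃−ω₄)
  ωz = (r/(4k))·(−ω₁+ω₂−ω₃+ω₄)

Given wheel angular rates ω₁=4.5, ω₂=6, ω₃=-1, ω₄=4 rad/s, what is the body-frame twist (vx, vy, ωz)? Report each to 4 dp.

(0.2025, -0.0525, 0.3047)

k = lx + ly = 0.12 + 0.2 = 0.3200
ω₁+ω₂+ω₃+ω₄ = 13.5000  →  vx = (0.06/4)·13.5000 = 0.2025
−ω₁+ω₂+ω₃−ω₄ = -3.5000  →  vy = (0.06/4)·-3.5000 = -0.0525
−ω₁+ω₂−ω₃+ω₄ = 6.5000  →  ωz = (0.06/1.2800)·6.5000 = 0.3047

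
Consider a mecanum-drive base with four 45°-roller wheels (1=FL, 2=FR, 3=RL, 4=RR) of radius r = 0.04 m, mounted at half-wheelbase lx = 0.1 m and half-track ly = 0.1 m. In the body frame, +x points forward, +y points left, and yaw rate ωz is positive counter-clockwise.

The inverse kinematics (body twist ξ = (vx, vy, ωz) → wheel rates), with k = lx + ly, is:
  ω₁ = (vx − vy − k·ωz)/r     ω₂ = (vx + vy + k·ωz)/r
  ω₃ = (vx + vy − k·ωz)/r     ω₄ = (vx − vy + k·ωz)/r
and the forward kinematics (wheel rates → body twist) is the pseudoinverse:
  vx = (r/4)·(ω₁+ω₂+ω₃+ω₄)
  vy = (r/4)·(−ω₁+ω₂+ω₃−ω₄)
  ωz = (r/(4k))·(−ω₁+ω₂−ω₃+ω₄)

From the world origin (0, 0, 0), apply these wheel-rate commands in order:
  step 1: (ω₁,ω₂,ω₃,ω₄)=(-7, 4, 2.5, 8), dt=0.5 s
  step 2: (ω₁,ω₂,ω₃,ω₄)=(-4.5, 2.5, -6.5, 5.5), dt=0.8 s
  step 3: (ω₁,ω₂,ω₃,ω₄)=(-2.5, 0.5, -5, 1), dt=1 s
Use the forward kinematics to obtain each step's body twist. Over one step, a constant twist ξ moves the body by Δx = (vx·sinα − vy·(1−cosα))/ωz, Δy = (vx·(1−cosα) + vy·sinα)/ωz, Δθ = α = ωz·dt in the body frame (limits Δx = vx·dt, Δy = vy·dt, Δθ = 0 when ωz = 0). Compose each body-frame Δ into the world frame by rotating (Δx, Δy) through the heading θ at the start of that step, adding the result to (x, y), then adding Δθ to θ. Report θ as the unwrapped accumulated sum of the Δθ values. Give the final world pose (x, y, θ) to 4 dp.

step 1: ξ=(vx,vy,ωz)=(0.0750, 0.0550, 0.8250), dt=0.5 → body Δ=(0.0309, 0.0344, 0.4125) → world pose (0.0309, 0.0344, 0.4125)
step 2: ξ=(vx,vy,ωz)=(-0.0300, -0.0500, 0.9500), dt=0.8 → body Δ=(-0.0073, -0.0449, 0.7600) → world pose (0.0422, -0.0097, 1.1725)
step 3: ξ=(vx,vy,ωz)=(-0.0600, -0.0300, 0.4500), dt=1.0 → body Δ=(-0.0514, -0.0423, 0.4500) → world pose (0.0613, -0.0735, 1.6225)

(0.0613, -0.0735, 1.6225)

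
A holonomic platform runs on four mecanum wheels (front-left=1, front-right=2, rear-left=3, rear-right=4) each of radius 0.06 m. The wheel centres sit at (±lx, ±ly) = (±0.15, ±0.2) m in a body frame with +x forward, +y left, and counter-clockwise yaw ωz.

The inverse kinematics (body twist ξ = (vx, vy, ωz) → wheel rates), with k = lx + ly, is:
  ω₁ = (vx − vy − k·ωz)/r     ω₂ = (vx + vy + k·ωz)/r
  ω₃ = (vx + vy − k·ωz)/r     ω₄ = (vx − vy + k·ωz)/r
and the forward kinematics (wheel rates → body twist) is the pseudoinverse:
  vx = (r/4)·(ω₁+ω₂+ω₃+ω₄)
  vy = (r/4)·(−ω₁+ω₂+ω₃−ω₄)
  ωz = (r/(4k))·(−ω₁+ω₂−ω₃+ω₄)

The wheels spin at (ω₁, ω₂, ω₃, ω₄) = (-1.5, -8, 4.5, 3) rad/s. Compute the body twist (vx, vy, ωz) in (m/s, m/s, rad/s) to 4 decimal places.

k = lx + ly = 0.15 + 0.2 = 0.3500
ω₁+ω₂+ω₃+ω₄ = -2.0000  →  vx = (0.06/4)·-2.0000 = -0.0300
−ω₁+ω₂+ω₃−ω₄ = -5.0000  →  vy = (0.06/4)·-5.0000 = -0.0750
−ω₁+ω₂−ω₃+ω₄ = -8.0000  →  ωz = (0.06/1.4000)·-8.0000 = -0.3429

(-0.0300, -0.0750, -0.3429)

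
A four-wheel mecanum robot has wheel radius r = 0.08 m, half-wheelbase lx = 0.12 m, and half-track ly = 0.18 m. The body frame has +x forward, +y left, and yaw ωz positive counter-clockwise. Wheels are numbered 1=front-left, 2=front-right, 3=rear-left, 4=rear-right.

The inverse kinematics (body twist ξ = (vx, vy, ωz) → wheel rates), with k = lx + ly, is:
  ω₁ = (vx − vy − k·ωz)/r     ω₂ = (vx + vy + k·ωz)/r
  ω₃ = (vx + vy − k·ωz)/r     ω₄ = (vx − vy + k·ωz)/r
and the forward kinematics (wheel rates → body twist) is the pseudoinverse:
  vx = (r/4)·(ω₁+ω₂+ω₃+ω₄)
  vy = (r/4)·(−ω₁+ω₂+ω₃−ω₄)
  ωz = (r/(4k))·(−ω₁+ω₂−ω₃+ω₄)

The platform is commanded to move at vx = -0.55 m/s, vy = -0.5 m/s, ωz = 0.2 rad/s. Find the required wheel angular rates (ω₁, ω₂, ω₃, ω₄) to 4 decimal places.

(-1.3750, -12.3750, -13.8750, 0.1250)

k = lx + ly = 0.12 + 0.18 = 0.3000;  k·ωz = 0.3000·0.2 = 0.0600
ω₁ (FL) = (vx − vy − k·ωz)/r = -0.1100/0.08 = -1.3750
ω₂ (FR) = (vx + vy + k·ωz)/r = -0.9900/0.08 = -12.3750
ω₃ (RL) = (vx + vy − k·ωz)/r = -1.1100/0.08 = -13.8750
ω₄ (RR) = (vx − vy + k·ωz)/r = 0.0100/0.08 = 0.1250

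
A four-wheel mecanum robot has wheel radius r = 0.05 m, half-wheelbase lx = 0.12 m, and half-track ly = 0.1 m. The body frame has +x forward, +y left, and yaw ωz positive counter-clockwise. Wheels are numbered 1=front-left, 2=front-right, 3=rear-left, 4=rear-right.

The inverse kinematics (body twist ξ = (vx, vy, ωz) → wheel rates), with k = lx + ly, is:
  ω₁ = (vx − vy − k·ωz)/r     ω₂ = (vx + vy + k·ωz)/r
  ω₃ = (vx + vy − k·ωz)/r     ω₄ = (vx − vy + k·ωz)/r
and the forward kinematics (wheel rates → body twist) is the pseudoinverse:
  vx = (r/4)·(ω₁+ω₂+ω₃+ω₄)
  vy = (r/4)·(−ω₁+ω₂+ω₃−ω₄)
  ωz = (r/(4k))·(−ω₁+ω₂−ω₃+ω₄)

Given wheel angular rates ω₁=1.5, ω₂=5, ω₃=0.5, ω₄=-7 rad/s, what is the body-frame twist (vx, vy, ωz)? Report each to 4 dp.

k = lx + ly = 0.12 + 0.1 = 0.2200
ω₁+ω₂+ω₃+ω₄ = 0.0000  →  vx = (0.05/4)·0.0000 = 0.0000
−ω₁+ω₂+ω₃−ω₄ = 11.0000  →  vy = (0.05/4)·11.0000 = 0.1375
−ω₁+ω₂−ω₃+ω₄ = -4.0000  →  ωz = (0.05/0.8800)·-4.0000 = -0.2273

(0.0000, 0.1375, -0.2273)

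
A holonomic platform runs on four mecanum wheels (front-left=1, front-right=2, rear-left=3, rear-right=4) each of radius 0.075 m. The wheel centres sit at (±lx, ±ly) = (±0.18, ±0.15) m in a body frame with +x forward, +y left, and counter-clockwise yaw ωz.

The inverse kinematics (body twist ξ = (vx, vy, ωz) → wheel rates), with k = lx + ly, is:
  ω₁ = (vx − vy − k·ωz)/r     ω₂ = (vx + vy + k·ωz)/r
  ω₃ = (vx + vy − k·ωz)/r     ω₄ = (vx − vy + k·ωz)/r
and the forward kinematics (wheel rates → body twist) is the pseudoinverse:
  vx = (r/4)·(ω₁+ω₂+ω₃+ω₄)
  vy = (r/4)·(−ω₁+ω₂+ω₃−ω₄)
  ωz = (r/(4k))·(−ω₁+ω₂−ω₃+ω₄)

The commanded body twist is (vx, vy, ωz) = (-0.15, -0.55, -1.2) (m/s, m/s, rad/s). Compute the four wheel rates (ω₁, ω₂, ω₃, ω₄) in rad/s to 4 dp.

k = lx + ly = 0.18 + 0.15 = 0.3300;  k·ωz = 0.3300·-1.2 = -0.3960
ω₁ (FL) = (vx − vy − k·ωz)/r = 0.7960/0.075 = 10.6133
ω₂ (FR) = (vx + vy + k·ωz)/r = -1.0960/0.075 = -14.6133
ω₃ (RL) = (vx + vy − k·ωz)/r = -0.3040/0.075 = -4.0533
ω₄ (RR) = (vx − vy + k·ωz)/r = 0.0040/0.075 = 0.0533

(10.6133, -14.6133, -4.0533, 0.0533)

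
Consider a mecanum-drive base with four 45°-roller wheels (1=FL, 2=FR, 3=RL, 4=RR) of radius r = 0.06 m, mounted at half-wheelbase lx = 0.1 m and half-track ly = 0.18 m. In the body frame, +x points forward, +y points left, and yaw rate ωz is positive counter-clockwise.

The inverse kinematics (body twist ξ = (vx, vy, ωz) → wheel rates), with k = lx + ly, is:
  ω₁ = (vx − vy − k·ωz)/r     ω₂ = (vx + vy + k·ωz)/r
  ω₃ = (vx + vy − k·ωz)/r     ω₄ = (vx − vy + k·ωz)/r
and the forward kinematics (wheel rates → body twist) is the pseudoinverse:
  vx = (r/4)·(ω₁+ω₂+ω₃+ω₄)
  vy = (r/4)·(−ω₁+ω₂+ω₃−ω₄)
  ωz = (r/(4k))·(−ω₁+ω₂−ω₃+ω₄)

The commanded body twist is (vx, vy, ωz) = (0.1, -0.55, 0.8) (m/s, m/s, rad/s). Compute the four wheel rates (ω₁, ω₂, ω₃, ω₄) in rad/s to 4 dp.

k = lx + ly = 0.1 + 0.18 = 0.2800;  k·ωz = 0.2800·0.8 = 0.2240
ω₁ (FL) = (vx − vy − k·ωz)/r = 0.4260/0.06 = 7.1000
ω₂ (FR) = (vx + vy + k·ωz)/r = -0.2260/0.06 = -3.7667
ω₃ (RL) = (vx + vy − k·ωz)/r = -0.6740/0.06 = -11.2333
ω₄ (RR) = (vx − vy + k·ωz)/r = 0.8740/0.06 = 14.5667

(7.1000, -3.7667, -11.2333, 14.5667)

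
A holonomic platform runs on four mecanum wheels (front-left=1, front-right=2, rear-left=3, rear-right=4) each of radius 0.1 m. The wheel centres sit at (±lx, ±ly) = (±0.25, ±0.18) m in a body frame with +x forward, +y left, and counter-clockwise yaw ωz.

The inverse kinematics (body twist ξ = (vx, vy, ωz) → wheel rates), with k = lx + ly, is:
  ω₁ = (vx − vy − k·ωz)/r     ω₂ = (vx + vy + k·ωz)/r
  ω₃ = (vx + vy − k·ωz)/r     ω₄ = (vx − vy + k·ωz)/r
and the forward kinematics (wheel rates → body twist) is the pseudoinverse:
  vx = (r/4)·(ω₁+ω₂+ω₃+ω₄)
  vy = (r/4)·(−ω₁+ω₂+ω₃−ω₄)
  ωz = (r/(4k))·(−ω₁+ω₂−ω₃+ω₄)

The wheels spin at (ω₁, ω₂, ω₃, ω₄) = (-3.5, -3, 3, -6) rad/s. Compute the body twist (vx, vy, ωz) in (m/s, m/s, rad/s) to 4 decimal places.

k = lx + ly = 0.25 + 0.18 = 0.4300
ω₁+ω₂+ω₃+ω₄ = -9.5000  →  vx = (0.1/4)·-9.5000 = -0.2375
−ω₁+ω₂+ω₃−ω₄ = 9.5000  →  vy = (0.1/4)·9.5000 = 0.2375
−ω₁+ω₂−ω₃+ω₄ = -8.5000  →  ωz = (0.1/1.7200)·-8.5000 = -0.4942

(-0.2375, 0.2375, -0.4942)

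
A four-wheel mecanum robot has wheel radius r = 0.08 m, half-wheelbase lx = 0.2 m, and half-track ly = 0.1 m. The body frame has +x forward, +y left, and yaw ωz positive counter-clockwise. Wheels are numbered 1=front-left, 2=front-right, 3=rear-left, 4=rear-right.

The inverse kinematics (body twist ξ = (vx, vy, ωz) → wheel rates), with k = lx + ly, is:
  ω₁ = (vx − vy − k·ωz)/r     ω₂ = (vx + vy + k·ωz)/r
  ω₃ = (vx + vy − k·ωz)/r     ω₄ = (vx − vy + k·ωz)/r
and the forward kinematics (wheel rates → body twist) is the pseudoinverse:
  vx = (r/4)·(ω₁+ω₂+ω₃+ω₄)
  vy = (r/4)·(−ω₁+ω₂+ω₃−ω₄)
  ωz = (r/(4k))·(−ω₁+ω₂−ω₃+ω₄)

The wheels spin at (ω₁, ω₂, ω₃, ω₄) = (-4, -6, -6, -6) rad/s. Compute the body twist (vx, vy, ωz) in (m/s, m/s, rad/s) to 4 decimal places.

(-0.4400, -0.0400, -0.1333)

k = lx + ly = 0.2 + 0.1 = 0.3000
ω₁+ω₂+ω₃+ω₄ = -22.0000  →  vx = (0.08/4)·-22.0000 = -0.4400
−ω₁+ω₂+ω₃−ω₄ = -2.0000  →  vy = (0.08/4)·-2.0000 = -0.0400
−ω₁+ω₂−ω₃+ω₄ = -2.0000  →  ωz = (0.08/1.2000)·-2.0000 = -0.1333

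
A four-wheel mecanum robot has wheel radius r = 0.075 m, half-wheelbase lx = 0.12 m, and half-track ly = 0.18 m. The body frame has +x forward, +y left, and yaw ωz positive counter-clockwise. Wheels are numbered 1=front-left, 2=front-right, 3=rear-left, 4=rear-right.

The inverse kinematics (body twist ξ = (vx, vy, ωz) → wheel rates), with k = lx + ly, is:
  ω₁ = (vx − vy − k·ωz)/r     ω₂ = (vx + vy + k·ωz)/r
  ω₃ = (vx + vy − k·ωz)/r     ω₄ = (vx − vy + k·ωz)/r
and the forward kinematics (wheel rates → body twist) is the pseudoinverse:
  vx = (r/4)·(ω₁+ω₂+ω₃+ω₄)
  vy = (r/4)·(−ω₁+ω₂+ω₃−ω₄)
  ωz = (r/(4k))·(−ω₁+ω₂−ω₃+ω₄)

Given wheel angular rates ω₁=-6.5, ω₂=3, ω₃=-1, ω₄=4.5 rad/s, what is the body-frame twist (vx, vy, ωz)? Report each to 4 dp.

(0.0000, 0.0750, 0.9375)

k = lx + ly = 0.12 + 0.18 = 0.3000
ω₁+ω₂+ω₃+ω₄ = 0.0000  →  vx = (0.075/4)·0.0000 = 0.0000
−ω₁+ω₂+ω₃−ω₄ = 4.0000  →  vy = (0.075/4)·4.0000 = 0.0750
−ω₁+ω₂−ω₃+ω₄ = 15.0000  →  ωz = (0.075/1.2000)·15.0000 = 0.9375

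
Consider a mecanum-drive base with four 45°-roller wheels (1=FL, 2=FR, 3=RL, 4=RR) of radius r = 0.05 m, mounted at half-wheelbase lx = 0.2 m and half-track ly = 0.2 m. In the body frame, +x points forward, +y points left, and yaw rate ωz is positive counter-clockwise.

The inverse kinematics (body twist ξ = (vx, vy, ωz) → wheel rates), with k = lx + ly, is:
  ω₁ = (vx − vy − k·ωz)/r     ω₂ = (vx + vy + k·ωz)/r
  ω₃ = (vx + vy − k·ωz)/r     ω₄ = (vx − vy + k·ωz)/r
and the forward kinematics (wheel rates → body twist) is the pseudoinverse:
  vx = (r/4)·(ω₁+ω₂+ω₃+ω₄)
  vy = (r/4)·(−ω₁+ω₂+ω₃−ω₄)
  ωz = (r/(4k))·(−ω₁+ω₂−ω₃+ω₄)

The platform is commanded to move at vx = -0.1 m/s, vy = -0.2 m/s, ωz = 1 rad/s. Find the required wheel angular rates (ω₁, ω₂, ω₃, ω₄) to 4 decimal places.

k = lx + ly = 0.2 + 0.2 = 0.4000;  k·ωz = 0.4000·1 = 0.4000
ω₁ (FL) = (vx − vy − k·ωz)/r = -0.3000/0.05 = -6.0000
ω₂ (FR) = (vx + vy + k·ωz)/r = 0.1000/0.05 = 2.0000
ω₃ (RL) = (vx + vy − k·ωz)/r = -0.7000/0.05 = -14.0000
ω₄ (RR) = (vx − vy + k·ωz)/r = 0.5000/0.05 = 10.0000

(-6.0000, 2.0000, -14.0000, 10.0000)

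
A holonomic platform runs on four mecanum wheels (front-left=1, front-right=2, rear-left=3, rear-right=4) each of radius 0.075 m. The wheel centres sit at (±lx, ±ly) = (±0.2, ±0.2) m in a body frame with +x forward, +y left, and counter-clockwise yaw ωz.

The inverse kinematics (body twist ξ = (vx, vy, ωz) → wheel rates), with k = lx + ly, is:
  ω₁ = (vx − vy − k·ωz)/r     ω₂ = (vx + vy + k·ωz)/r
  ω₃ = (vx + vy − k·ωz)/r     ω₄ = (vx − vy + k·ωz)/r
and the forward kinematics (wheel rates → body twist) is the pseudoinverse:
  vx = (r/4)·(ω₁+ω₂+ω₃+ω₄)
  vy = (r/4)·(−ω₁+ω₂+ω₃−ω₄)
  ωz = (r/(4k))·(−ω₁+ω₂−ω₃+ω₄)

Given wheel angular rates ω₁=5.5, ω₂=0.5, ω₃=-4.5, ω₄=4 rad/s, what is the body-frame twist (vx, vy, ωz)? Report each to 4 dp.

(0.1031, -0.2531, 0.1641)

k = lx + ly = 0.2 + 0.2 = 0.4000
ω₁+ω₂+ω₃+ω₄ = 5.5000  →  vx = (0.075/4)·5.5000 = 0.1031
−ω₁+ω₂+ω₃−ω₄ = -13.5000  →  vy = (0.075/4)·-13.5000 = -0.2531
−ω₁+ω₂−ω₃+ω₄ = 3.5000  →  ωz = (0.075/1.6000)·3.5000 = 0.1641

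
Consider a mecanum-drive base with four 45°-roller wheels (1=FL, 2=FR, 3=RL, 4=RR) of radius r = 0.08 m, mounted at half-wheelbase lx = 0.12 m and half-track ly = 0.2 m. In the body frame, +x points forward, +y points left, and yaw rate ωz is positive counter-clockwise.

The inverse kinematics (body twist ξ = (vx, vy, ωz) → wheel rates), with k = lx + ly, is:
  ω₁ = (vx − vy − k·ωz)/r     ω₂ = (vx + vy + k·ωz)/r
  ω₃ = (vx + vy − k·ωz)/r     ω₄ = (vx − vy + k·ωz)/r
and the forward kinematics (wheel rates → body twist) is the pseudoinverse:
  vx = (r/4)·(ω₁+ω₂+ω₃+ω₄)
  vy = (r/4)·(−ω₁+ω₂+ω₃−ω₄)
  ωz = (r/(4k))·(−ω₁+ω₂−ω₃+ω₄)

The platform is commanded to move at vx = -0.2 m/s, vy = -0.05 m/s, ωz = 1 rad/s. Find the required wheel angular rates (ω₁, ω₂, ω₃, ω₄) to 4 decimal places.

(-5.8750, 0.8750, -7.1250, 2.1250)

k = lx + ly = 0.12 + 0.2 = 0.3200;  k·ωz = 0.3200·1 = 0.3200
ω₁ (FL) = (vx − vy − k·ωz)/r = -0.4700/0.08 = -5.8750
ω₂ (FR) = (vx + vy + k·ωz)/r = 0.0700/0.08 = 0.8750
ω₃ (RL) = (vx + vy − k·ωz)/r = -0.5700/0.08 = -7.1250
ω₄ (RR) = (vx − vy + k·ωz)/r = 0.1700/0.08 = 2.1250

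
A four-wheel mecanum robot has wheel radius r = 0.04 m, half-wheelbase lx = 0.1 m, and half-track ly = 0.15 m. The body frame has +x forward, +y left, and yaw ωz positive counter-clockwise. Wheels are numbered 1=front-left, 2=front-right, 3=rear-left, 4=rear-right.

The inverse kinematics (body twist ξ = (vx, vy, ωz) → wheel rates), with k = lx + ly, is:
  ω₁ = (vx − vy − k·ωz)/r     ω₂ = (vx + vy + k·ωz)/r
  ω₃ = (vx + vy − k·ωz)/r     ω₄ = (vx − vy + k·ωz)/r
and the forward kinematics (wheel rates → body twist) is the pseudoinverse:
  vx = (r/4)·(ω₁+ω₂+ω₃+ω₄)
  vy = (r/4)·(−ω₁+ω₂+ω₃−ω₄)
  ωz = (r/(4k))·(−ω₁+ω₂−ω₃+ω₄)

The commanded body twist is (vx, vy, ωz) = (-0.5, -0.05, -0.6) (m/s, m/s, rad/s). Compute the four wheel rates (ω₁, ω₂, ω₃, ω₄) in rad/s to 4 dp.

(-7.5000, -17.5000, -10.0000, -15.0000)

k = lx + ly = 0.1 + 0.15 = 0.2500;  k·ωz = 0.2500·-0.6 = -0.1500
ω₁ (FL) = (vx − vy − k·ωz)/r = -0.3000/0.04 = -7.5000
ω₂ (FR) = (vx + vy + k·ωz)/r = -0.7000/0.04 = -17.5000
ω₃ (RL) = (vx + vy − k·ωz)/r = -0.4000/0.04 = -10.0000
ω₄ (RR) = (vx − vy + k·ωz)/r = -0.6000/0.04 = -15.0000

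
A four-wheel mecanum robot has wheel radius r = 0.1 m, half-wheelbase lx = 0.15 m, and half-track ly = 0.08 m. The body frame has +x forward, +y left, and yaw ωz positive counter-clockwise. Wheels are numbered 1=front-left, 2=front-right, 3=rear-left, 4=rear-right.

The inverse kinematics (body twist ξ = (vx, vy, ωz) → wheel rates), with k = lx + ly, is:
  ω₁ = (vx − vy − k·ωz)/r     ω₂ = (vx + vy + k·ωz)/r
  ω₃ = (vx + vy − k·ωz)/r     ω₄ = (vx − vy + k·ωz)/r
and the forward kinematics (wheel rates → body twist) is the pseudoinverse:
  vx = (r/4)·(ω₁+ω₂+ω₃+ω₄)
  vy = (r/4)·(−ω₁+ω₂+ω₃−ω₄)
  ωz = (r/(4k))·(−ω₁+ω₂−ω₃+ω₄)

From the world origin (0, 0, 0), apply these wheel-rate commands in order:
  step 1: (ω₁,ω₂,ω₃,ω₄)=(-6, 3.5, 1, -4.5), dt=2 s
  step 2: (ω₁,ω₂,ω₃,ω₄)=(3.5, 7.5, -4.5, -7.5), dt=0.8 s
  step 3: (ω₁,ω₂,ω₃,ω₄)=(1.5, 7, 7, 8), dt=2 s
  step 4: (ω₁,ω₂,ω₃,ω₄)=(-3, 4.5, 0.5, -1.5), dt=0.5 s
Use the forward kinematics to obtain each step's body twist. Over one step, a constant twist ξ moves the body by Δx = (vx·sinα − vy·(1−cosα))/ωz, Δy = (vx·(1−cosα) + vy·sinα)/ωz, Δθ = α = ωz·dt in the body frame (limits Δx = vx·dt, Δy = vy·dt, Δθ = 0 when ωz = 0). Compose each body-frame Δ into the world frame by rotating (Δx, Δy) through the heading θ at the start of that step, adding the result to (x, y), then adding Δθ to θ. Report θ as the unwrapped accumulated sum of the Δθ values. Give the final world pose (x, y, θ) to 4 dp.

(-1.0720, 1.5699, 2.6685)

step 1: ξ=(vx,vy,ωz)=(-0.1500, 0.3750, 0.4348), dt=2.0 → body Δ=(-0.5696, 0.5366, 0.8696) → world pose (-0.5696, 0.5366, 0.8696)
step 2: ξ=(vx,vy,ωz)=(-0.0250, 0.1750, 0.1087), dt=0.8 → body Δ=(-0.0261, 0.1390, 0.0870) → world pose (-0.6926, 0.6063, 0.9565)
step 3: ξ=(vx,vy,ωz)=(0.5875, 0.1125, 0.7065), dt=2.0 → body Δ=(0.6870, 0.8582, 1.4130) → world pose (-0.9979, 1.6623, 2.3696)
step 4: ξ=(vx,vy,ωz)=(0.0125, 0.2375, 0.5978), dt=0.5 → body Δ=(-0.0115, 0.1179, 0.2989) → world pose (-1.0720, 1.5699, 2.6685)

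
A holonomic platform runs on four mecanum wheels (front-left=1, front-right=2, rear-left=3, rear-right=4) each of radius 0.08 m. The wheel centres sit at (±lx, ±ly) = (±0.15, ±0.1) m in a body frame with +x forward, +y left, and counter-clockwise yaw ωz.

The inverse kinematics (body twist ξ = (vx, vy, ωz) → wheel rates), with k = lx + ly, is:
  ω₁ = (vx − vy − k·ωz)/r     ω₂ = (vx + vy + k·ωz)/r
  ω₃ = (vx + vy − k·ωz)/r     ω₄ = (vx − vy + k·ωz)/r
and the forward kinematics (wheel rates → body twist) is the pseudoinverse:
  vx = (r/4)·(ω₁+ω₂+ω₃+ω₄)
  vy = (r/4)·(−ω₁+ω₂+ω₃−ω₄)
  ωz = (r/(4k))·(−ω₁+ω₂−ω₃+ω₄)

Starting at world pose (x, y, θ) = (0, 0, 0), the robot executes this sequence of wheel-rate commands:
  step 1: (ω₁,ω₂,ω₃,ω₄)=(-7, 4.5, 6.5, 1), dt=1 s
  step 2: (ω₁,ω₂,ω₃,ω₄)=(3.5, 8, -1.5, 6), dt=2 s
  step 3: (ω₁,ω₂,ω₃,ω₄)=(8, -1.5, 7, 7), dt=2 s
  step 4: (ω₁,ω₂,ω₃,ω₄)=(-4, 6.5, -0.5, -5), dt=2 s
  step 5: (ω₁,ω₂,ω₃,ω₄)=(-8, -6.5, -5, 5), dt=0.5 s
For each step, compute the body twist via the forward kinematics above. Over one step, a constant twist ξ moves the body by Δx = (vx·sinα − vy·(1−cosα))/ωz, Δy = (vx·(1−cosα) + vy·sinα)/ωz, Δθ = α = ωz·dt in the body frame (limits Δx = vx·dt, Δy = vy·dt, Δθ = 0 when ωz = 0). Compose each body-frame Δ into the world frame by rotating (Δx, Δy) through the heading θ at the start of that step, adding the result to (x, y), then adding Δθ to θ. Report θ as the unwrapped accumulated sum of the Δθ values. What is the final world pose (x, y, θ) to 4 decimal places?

(0.0353, 1.5661, 2.3000)

step 1: ξ=(vx,vy,ωz)=(0.1000, 0.3400, 0.4800), dt=1.0 → body Δ=(0.0162, 0.3506, 0.4800) → world pose (0.0162, 0.3506, 0.4800)
step 2: ξ=(vx,vy,ωz)=(0.3200, -0.0600, 0.9600), dt=2.0 → body Δ=(0.3971, 0.3887, 1.9200) → world pose (0.1889, 0.8787, 2.4000)
step 3: ξ=(vx,vy,ωz)=(0.4100, -0.1900, -0.7600), dt=2.0 → body Δ=(0.3015, -0.7618, -1.5200) → world pose (0.4811, 1.6441, 0.8800)
step 4: ξ=(vx,vy,ωz)=(-0.0600, 0.3000, 0.4800), dt=2.0 → body Δ=(-0.3689, 0.4587, 0.9600) → world pose (-0.1075, 1.6520, 1.8400)
step 5: ξ=(vx,vy,ωz)=(-0.2900, -0.1700, 0.9200), dt=0.5 → body Δ=(-0.1207, -0.1148, 0.4600) → world pose (0.0353, 1.5661, 2.3000)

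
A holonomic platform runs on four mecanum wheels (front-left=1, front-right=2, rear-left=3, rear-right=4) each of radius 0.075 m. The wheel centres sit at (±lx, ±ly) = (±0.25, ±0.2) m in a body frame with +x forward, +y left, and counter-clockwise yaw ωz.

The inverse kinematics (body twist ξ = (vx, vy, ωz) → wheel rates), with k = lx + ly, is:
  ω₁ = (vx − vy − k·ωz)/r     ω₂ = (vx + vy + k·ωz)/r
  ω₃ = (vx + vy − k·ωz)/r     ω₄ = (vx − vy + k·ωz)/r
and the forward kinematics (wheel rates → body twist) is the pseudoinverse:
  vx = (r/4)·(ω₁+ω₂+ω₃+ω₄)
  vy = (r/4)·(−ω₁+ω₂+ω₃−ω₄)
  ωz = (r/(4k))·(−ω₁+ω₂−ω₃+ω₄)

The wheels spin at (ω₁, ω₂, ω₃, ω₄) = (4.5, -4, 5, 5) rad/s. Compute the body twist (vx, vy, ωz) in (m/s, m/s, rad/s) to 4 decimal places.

(0.1969, -0.1594, -0.3542)

k = lx + ly = 0.25 + 0.2 = 0.4500
ω₁+ω₂+ω₃+ω₄ = 10.5000  →  vx = (0.075/4)·10.5000 = 0.1969
−ω₁+ω₂+ω₃−ω₄ = -8.5000  →  vy = (0.075/4)·-8.5000 = -0.1594
−ω₁+ω₂−ω₃+ω₄ = -8.5000  →  ωz = (0.075/1.8000)·-8.5000 = -0.3542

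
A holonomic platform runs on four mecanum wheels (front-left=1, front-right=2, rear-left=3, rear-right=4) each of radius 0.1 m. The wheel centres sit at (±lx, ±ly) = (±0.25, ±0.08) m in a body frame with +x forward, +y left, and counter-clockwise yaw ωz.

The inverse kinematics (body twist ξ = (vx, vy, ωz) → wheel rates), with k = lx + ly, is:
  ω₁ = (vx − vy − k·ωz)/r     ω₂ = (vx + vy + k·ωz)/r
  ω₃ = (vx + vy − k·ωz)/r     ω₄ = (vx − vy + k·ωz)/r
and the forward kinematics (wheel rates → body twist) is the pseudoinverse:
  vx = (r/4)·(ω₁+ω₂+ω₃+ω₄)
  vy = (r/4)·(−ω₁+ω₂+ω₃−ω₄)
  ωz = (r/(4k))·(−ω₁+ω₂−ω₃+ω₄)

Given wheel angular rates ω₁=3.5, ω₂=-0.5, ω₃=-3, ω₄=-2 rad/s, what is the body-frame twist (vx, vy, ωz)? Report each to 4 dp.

(-0.0500, -0.1250, -0.2273)

k = lx + ly = 0.25 + 0.08 = 0.3300
ω₁+ω₂+ω₃+ω₄ = -2.0000  →  vx = (0.1/4)·-2.0000 = -0.0500
−ω₁+ω₂+ω₃−ω₄ = -5.0000  →  vy = (0.1/4)·-5.0000 = -0.1250
−ω₁+ω₂−ω₃+ω₄ = -3.0000  →  ωz = (0.1/1.3200)·-3.0000 = -0.2273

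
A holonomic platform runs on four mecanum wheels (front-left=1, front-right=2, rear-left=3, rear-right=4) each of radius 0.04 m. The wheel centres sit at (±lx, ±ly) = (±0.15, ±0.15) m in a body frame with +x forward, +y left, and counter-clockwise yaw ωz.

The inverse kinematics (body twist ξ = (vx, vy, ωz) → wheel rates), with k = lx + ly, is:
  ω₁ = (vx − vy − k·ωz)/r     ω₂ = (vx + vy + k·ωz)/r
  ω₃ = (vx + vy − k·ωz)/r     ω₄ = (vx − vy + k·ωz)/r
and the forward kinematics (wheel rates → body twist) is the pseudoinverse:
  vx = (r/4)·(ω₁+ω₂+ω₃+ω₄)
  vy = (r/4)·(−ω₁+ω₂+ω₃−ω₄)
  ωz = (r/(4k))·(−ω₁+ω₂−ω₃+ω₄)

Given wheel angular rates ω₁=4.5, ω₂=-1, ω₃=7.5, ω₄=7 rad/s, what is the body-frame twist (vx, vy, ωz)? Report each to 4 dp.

k = lx + ly = 0.15 + 0.15 = 0.3000
ω₁+ω₂+ω₃+ω₄ = 18.0000  →  vx = (0.04/4)·18.0000 = 0.1800
−ω₁+ω₂+ω₃−ω₄ = -5.0000  →  vy = (0.04/4)·-5.0000 = -0.0500
−ω₁+ω₂−ω₃+ω₄ = -6.0000  →  ωz = (0.04/1.2000)·-6.0000 = -0.2000

(0.1800, -0.0500, -0.2000)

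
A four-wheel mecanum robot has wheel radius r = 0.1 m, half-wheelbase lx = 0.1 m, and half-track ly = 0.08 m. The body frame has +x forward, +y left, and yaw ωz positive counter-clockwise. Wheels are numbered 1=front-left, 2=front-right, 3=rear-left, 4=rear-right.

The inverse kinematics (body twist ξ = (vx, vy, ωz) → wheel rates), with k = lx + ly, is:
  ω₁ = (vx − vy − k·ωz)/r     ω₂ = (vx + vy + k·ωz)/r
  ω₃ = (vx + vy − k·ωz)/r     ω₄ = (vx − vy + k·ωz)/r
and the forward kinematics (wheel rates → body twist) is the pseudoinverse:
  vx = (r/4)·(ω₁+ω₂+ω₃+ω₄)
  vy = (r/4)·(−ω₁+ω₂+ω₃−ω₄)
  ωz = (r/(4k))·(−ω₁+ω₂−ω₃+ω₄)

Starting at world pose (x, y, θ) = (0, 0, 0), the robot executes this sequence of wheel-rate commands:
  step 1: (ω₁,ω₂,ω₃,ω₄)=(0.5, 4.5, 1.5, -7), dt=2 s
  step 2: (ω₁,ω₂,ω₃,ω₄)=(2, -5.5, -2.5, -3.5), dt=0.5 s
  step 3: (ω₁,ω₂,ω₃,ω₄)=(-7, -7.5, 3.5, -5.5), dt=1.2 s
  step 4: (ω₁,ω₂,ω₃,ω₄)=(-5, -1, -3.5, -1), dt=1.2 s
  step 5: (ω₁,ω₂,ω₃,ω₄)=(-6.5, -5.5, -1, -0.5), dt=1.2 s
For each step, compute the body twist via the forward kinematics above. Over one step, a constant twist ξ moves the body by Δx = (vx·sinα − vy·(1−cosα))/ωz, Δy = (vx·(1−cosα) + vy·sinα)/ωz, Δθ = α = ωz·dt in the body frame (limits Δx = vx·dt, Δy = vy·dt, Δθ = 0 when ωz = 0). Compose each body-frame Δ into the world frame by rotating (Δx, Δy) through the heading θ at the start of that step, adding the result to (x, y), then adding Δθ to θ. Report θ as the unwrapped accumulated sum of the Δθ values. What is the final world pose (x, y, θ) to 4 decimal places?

(1.2959, 0.9696, -2.0903)

step 1: ξ=(vx,vy,ωz)=(-0.0125, 0.3125, -0.6250), dt=2.0 → body Δ=(0.3234, 0.4882, -1.2500) → world pose (0.3234, 0.4882, -1.2500)
step 2: ξ=(vx,vy,ωz)=(-0.2375, -0.1625, -1.1806), dt=0.5 → body Δ=(-0.1353, -0.0426, -0.5903) → world pose (0.2403, 0.6031, -1.8403)
step 3: ξ=(vx,vy,ωz)=(-0.4125, 0.2125, -1.3194), dt=1.2 → body Δ=(-0.1495, 0.4776, -1.5833) → world pose (0.7405, 0.6201, -3.4236)
step 4: ξ=(vx,vy,ωz)=(-0.2625, 0.0375, 0.9028), dt=1.2 → body Δ=(-0.2790, -0.1179, 1.0833) → world pose (1.0412, 0.6557, -2.3403)
step 5: ξ=(vx,vy,ωz)=(-0.3375, 0.0125, 0.2083), dt=1.2 → body Δ=(-0.4027, -0.0355, 0.2500) → world pose (1.2959, 0.9696, -2.0903)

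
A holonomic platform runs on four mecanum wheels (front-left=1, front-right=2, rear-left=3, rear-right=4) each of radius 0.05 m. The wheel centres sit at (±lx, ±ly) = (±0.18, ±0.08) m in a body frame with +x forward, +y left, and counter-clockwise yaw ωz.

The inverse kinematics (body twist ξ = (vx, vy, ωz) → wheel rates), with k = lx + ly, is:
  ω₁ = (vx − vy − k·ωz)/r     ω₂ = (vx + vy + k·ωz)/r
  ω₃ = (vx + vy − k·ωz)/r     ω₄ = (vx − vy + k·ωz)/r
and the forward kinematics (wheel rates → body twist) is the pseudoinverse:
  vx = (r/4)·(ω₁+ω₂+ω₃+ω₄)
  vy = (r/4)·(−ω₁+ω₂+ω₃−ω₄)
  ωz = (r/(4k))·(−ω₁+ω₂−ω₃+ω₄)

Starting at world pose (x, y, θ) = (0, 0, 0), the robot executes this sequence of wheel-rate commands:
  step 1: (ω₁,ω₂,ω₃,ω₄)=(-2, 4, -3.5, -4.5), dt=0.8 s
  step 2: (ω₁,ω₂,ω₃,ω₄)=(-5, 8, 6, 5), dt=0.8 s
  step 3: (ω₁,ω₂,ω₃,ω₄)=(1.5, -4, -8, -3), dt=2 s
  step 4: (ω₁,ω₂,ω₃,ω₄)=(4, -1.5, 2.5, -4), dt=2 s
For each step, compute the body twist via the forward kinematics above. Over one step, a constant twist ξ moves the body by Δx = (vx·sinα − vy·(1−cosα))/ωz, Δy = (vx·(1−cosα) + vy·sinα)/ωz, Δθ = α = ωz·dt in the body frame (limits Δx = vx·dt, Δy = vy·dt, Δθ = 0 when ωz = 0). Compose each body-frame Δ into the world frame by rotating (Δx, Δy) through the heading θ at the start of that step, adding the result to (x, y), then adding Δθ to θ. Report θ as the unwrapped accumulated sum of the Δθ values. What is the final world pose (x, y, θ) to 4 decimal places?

step 1: ξ=(vx,vy,ωz)=(-0.0750, 0.0875, 0.2404), dt=0.8 → body Δ=(-0.0663, 0.0638, 0.1923) → world pose (-0.0663, 0.0638, 0.1923)
step 2: ξ=(vx,vy,ωz)=(0.1750, 0.1750, 0.5769), dt=0.8 → body Δ=(0.1033, 0.1668, 0.4615) → world pose (0.0032, 0.2473, 0.6538)
step 3: ξ=(vx,vy,ωz)=(-0.1688, -0.1313, -0.0240), dt=2.0 → body Δ=(-0.3437, -0.2543, -0.0481) → world pose (-0.1149, -0.1636, 0.6058)
step 4: ξ=(vx,vy,ωz)=(0.0125, 0.0125, -0.5769), dt=2.0 → body Δ=(0.0327, 0.0069, -1.1538) → world pose (-0.0920, -0.1393, -0.5481)

(-0.0920, -0.1393, -0.5481)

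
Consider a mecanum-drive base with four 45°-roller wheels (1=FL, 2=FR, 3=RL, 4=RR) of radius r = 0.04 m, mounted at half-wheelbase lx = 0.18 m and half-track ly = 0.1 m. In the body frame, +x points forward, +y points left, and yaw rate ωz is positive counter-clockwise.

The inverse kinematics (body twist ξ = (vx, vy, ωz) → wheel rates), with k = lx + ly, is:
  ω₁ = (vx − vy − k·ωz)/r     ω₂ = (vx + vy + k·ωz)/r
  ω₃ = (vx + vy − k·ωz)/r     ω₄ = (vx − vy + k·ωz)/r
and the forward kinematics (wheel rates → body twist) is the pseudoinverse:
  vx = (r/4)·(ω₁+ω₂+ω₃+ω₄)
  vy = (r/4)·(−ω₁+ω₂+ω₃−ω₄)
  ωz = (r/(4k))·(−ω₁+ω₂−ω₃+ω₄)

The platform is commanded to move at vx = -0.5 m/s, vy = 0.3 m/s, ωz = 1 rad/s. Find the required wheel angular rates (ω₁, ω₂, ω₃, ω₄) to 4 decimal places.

(-27.0000, 2.0000, -12.0000, -13.0000)

k = lx + ly = 0.18 + 0.1 = 0.2800;  k·ωz = 0.2800·1 = 0.2800
ω₁ (FL) = (vx − vy − k·ωz)/r = -1.0800/0.04 = -27.0000
ω₂ (FR) = (vx + vy + k·ωz)/r = 0.0800/0.04 = 2.0000
ω₃ (RL) = (vx + vy − k·ωz)/r = -0.4800/0.04 = -12.0000
ω₄ (RR) = (vx − vy + k·ωz)/r = -0.5200/0.04 = -13.0000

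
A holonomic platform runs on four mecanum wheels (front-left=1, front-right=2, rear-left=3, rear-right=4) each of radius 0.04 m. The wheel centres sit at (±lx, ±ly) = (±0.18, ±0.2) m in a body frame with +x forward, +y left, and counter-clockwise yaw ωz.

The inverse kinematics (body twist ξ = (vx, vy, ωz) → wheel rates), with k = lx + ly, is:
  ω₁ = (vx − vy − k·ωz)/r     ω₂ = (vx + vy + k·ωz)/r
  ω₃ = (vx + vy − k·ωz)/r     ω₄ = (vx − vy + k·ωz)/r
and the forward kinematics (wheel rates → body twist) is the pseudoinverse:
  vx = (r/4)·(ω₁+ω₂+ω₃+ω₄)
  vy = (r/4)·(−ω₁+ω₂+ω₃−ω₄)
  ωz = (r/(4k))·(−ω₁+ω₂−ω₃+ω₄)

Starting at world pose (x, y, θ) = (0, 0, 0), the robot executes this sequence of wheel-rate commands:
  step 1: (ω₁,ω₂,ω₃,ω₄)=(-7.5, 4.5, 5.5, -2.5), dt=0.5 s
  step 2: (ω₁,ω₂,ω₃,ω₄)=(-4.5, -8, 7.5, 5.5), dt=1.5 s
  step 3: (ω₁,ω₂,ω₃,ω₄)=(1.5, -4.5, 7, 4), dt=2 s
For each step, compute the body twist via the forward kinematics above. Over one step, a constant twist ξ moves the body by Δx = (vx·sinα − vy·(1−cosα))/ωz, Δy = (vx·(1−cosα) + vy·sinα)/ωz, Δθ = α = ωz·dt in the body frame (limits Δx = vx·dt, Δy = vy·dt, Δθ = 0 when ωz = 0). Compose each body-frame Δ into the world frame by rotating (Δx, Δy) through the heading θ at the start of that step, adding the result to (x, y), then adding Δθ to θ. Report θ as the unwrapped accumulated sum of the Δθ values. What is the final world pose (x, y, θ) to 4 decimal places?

(0.1263, -0.0395, -0.6382)

step 1: ξ=(vx,vy,ωz)=(0.0000, 0.2000, 0.1053), dt=0.5 → body Δ=(-0.0026, 0.1000, 0.0526) → world pose (-0.0026, 0.1000, 0.0526)
step 2: ξ=(vx,vy,ωz)=(0.0050, -0.0150, -0.1447), dt=1.5 → body Δ=(0.0050, -0.0231, -0.2171) → world pose (0.0036, 0.0771, -0.1645)
step 3: ξ=(vx,vy,ωz)=(0.0800, -0.0300, -0.2368), dt=2.0 → body Δ=(0.1401, -0.0950, -0.4737) → world pose (0.1263, -0.0395, -0.6382)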